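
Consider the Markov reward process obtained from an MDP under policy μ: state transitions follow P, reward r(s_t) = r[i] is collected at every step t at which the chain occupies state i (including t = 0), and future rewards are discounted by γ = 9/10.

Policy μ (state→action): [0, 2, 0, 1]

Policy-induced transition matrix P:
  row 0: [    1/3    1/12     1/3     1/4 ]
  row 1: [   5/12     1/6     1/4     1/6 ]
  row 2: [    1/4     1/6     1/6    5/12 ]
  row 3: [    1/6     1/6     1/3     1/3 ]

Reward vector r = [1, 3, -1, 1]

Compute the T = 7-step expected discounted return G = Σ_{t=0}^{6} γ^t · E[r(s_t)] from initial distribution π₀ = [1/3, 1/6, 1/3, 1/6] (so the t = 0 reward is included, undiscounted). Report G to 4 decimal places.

G = 3.7810

t=0: π = [0.3333, 0.1667, 0.3333, 0.1667], E[r] = 0.6667, γ^t·E[r] = 0.666667, running G = 0.666667
t=1: π = [0.2917, 0.1389, 0.2639, 0.3056], E[r] = 0.7500, γ^t·E[r] = 0.675000, running G = 1.341667
t=2: π = [0.2720, 0.1424, 0.2778, 0.3079], E[r] = 0.7292, γ^t·E[r] = 0.590625, running G = 1.932292
t=3: π = [0.2707, 0.1440, 0.2752, 0.3101], E[r] = 0.7377, γ^t·E[r] = 0.537750, running G = 2.470042
t=4: π = [0.2707, 0.1441, 0.2755, 0.3097], E[r] = 0.7373, γ^t·E[r] = 0.483722, running G = 2.953764
t=5: π = [0.2708, 0.1441, 0.2754, 0.3097], E[r] = 0.7374, γ^t·E[r] = 0.435420, running G = 3.389184
t=6: π = [0.2708, 0.1441, 0.2754, 0.3097], E[r] = 0.7374, γ^t·E[r] = 0.391864, running G = 3.781047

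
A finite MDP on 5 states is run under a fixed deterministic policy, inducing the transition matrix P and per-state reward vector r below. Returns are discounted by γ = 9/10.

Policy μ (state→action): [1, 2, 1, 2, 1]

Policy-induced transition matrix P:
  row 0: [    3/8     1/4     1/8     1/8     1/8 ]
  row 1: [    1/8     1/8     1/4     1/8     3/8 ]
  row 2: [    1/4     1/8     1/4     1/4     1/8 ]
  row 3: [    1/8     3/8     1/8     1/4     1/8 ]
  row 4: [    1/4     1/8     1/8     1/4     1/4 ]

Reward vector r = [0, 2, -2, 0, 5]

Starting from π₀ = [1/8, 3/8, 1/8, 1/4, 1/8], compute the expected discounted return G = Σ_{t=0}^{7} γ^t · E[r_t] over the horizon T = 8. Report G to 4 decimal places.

G = 6.2516

t=0: π = [0.1250, 0.3750, 0.1250, 0.2500, 0.1250], E[r] = 1.1250, γ^t·E[r] = 1.125000, running G = 1.125000
t=1: π = [0.1875, 0.2031, 0.1875, 0.1875, 0.2344], E[r] = 1.2031, γ^t·E[r] = 1.082813, running G = 2.207813
t=2: π = [0.2246, 0.1953, 0.1738, 0.2012, 0.2051], E[r] = 1.0684, γ^t·E[r] = 0.865371, running G = 3.073184
t=3: π = [0.2285, 0.2034, 0.1711, 0.1975, 0.1995], E[r] = 1.0618, γ^t·E[r] = 0.774029, running G = 3.847212
t=4: π = [0.2285, 0.2029, 0.1718, 0.1960, 0.2008], E[r] = 1.0661, γ^t·E[r] = 0.699489, running G = 4.546701
t=5: π = [0.2287, 0.2026, 0.1718, 0.1961, 0.2008], E[r] = 1.0656, γ^t·E[r] = 0.629222, running G = 5.175924
t=6: π = [0.2288, 0.2026, 0.1718, 0.1961, 0.2007], E[r] = 1.0653, γ^t·E[r] = 0.566160, running G = 5.742083
t=7: π = [0.2288, 0.2026, 0.1718, 0.1961, 0.2007], E[r] = 1.0654, γ^t·E[r] = 0.509556, running G = 6.251639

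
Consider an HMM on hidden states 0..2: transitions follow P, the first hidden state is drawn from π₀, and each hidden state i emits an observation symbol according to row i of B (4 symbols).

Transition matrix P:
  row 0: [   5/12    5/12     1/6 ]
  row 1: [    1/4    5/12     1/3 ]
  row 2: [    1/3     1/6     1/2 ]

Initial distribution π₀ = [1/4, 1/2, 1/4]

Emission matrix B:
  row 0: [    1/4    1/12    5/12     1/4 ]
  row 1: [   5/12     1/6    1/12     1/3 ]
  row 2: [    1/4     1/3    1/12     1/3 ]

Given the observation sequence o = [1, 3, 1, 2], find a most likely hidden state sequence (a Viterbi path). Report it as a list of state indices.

path = [2, 2, 2, 0]

t=0: δ = [2.083e-02, 8.333e-02, 8.333e-02]  (obs o_0=1)
t=1: δ = [6.944e-03, 1.157e-02, 1.389e-02]  ψ = [2, 1, 2]  (obs o_1=3)
t=2: δ = [3.858e-04, 8.038e-04, 2.315e-03]  ψ = [2, 1, 2]  (obs o_2=1)
t=3: δ = [3.215e-04, 3.215e-05, 9.645e-05]  ψ = [2, 2, 2]  (obs o_3=2)
backtrack: best end state = 0; path = [2, 2, 2, 0]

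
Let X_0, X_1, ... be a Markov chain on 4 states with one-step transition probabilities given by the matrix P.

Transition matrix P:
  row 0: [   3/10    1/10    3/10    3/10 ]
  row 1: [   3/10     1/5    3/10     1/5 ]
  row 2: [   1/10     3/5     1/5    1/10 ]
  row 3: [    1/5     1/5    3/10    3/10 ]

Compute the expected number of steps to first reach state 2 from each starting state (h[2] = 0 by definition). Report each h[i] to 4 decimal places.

First-step conditioning: h[2] = 0; for i ≠ 2, h[i] = 1 + Σ_k P[i][k]·h[k].
  h[0] = 1 + 3/10·h[0] + 1/10·h[1] + 3/10·h[3]
  h[1] = 1 + 3/10·h[0] + 1/5·h[1] + 1/5·h[3]
  h[3] = 1 + 1/5·h[0] + 1/5·h[1] + 3/10·h[3]
Solving the 3×3 linear system over states ≠ 2 gives exactly h = [10/3, 10/3, 0, 10/3] (h[2] = 0 is the target).

h = [3.3333, 3.3333, 0.0000, 3.3333]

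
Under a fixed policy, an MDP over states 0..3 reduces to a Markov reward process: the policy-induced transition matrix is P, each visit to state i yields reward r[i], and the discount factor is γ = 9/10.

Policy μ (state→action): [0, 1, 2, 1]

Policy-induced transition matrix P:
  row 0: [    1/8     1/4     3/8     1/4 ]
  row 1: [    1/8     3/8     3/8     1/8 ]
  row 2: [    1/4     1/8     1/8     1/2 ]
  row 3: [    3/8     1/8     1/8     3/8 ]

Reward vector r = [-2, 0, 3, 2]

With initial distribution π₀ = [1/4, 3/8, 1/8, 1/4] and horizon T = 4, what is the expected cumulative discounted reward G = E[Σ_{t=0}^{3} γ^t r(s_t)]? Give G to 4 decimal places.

G = 2.6227

t=0: π = [0.2500, 0.3750, 0.1250, 0.2500], E[r] = 0.3750, γ^t·E[r] = 0.375000, running G = 0.375000
t=1: π = [0.2031, 0.2500, 0.2813, 0.2656], E[r] = 0.9688, γ^t·E[r] = 0.871875, running G = 1.246875
t=2: π = [0.2266, 0.2129, 0.2383, 0.3223], E[r] = 0.9063, γ^t·E[r] = 0.734063, running G = 1.980938
t=3: π = [0.2354, 0.2065, 0.2349, 0.3232], E[r] = 0.8804, γ^t·E[r] = 0.641791, running G = 2.622728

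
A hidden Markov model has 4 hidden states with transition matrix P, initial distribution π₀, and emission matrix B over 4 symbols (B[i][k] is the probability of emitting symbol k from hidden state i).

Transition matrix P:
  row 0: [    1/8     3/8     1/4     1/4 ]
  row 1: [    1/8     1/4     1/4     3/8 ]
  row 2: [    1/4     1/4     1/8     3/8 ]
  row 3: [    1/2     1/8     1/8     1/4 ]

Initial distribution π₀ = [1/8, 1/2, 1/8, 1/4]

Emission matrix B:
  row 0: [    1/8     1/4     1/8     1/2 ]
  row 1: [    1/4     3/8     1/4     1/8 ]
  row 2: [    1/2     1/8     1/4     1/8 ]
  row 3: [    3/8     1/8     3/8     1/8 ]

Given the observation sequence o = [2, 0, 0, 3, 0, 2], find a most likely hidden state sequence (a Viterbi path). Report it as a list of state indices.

path = [1, 2, 3, 0, 2, 3]

t=0: δ = [1.562e-02, 1.250e-01, 3.125e-02, 9.375e-02]  (obs o_0=2)
t=1: δ = [5.859e-03, 7.812e-03, 1.562e-02, 1.758e-02]  ψ = [3, 1, 1, 1]  (obs o_1=0)
t=2: δ = [1.099e-03, 9.766e-04, 1.099e-03, 2.197e-03]  ψ = [3, 2, 3, 2]  (obs o_2=0)
t=3: δ = [5.493e-04, 5.150e-05, 3.433e-05, 6.866e-05]  ψ = [3, 0, 0, 3]  (obs o_3=3)
t=4: δ = [8.583e-06, 5.150e-05, 6.866e-05, 5.150e-05]  ψ = [0, 0, 0, 0]  (obs o_4=0)
t=5: δ = [3.219e-06, 4.292e-06, 3.219e-06, 9.656e-06]  ψ = [3, 2, 1, 2]  (obs o_5=2)
backtrack: best end state = 3; path = [1, 2, 3, 0, 2, 3]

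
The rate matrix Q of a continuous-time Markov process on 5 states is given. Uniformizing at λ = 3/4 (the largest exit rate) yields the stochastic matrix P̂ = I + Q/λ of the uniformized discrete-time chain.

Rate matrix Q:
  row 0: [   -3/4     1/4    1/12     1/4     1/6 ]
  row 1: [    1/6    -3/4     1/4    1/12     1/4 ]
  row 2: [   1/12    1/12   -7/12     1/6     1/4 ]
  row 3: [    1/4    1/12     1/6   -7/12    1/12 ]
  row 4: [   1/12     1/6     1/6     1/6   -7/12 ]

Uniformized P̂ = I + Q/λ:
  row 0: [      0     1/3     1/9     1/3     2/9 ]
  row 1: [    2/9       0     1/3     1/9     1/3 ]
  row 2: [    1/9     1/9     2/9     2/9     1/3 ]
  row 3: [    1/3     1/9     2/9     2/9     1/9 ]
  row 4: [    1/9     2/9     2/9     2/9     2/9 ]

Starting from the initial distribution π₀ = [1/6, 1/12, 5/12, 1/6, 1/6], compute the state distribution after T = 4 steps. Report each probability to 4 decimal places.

π = [0.1606, 0.1556, 0.2220, 0.2224, 0.2394]

t=0: π = [0.1667, 0.0833, 0.4167, 0.1667, 0.1667]
t=1: π = [0.1389, 0.1574, 0.2130, 0.2315, 0.2593]
t=2: π = [0.1646, 0.1533, 0.2243, 0.2202, 0.2377]
t=3: π = [0.1588, 0.1571, 0.2210, 0.2235, 0.2397]
t=4: π = [0.1606, 0.1556, 0.2220, 0.2224, 0.2394]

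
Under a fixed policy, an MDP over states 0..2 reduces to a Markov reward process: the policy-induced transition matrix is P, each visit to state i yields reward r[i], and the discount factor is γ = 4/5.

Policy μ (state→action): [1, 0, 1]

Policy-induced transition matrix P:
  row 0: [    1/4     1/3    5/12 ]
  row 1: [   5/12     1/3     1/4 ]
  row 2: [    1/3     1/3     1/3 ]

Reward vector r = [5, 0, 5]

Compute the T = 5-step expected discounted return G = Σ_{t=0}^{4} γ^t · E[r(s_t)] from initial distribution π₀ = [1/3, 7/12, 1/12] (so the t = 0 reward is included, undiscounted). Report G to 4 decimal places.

G = 9.9553

t=0: π = [0.3333, 0.5833, 0.0833], E[r] = 2.0833, γ^t·E[r] = 2.083333, running G = 2.083333
t=1: π = [0.3542, 0.3333, 0.3125], E[r] = 3.3333, γ^t·E[r] = 2.666667, running G = 4.750000
t=2: π = [0.3316, 0.3333, 0.3351], E[r] = 3.3333, γ^t·E[r] = 2.133333, running G = 6.883333
t=3: π = [0.3335, 0.3333, 0.3332], E[r] = 3.3333, γ^t·E[r] = 1.706667, running G = 8.590000
t=4: π = [0.3333, 0.3333, 0.3333], E[r] = 3.3333, γ^t·E[r] = 1.365333, running G = 9.955333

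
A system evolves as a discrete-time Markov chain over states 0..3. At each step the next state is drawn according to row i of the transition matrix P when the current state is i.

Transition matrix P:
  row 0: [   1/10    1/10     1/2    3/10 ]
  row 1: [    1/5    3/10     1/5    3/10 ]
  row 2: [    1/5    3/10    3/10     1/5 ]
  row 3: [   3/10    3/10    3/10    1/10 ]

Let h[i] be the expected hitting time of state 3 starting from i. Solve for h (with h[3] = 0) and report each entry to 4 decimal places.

First-step conditioning: h[3] = 0; for i ≠ 3, h[i] = 1 + Σ_k P[i][k]·h[k].
  h[0] = 1 + 1/10·h[0] + 1/10·h[1] + 1/2·h[2]
  h[1] = 1 + 1/5·h[0] + 3/10·h[1] + 1/5·h[2]
  h[2] = 1 + 1/5·h[0] + 3/10·h[1] + 3/10·h[2]
Solving the 3×3 linear system over states ≠ 3 gives exactly h = [1020/269, 990/269, 1100/269, 0] (h[3] = 0 is the target).

h = [3.7918, 3.6803, 4.0892, 0.0000]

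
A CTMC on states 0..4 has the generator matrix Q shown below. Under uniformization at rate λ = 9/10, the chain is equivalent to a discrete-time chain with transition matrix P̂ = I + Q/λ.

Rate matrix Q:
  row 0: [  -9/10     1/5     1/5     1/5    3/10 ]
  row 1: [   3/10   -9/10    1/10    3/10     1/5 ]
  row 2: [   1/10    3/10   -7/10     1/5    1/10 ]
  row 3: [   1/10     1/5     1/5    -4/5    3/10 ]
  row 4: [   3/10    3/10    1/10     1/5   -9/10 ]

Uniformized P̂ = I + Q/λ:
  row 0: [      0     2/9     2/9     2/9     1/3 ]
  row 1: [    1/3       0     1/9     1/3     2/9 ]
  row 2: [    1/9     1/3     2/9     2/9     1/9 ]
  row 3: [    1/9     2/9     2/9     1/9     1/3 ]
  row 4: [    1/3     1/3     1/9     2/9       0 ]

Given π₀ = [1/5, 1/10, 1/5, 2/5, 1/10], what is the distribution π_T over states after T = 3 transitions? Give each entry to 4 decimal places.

π = [0.1778, 0.2123, 0.1776, 0.2214, 0.2108]

t=0: π = [0.2000, 0.1000, 0.2000, 0.4000, 0.1000]
t=1: π = [0.1333, 0.2333, 0.2000, 0.1889, 0.2444]
t=2: π = [0.2025, 0.2198, 0.1691, 0.2272, 0.1815]
t=3: π = [0.1778, 0.2123, 0.1776, 0.2214, 0.2108]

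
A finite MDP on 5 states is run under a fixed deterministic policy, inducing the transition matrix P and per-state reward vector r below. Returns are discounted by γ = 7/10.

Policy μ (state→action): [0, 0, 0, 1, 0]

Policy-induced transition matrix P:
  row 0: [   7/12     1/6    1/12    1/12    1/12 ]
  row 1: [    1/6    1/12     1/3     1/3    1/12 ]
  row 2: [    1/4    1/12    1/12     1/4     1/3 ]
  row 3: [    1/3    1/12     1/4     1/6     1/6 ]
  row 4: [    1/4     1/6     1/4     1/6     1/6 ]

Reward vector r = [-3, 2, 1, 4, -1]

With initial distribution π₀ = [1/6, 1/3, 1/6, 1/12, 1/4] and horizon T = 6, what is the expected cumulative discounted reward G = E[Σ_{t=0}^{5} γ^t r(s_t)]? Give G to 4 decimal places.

t=0: π = [0.1667, 0.3333, 0.1667, 0.0833, 0.2500], E[r] = 0.4167, γ^t·E[r] = 0.416667, running G = 0.416667
t=1: π = [0.2847, 0.1181, 0.2222, 0.2222, 0.1528], E[r] = 0.3403, γ^t·E[r] = 0.238194, running G = 0.654861
t=2: π = [0.3536, 0.1198, 0.1753, 0.1811, 0.1701], E[r] = -0.0914, γ^t·E[r] = -0.044803, running G = 0.610058
t=3: π = [0.3730, 0.1270, 0.1718, 0.1718, 0.1564], E[r] = -0.1625, γ^t·E[r] = -0.055728, running G = 0.554330
t=4: π = [0.3781, 0.1275, 0.1698, 0.1711, 0.1536], E[r] = -0.1789, γ^t·E[r] = -0.042945, running G = 0.511385
t=5: π = [0.3797, 0.1276, 0.1693, 0.1706, 0.1528], E[r] = -0.1850, γ^t·E[r] = -0.031092, running G = 0.480293

G = 0.4803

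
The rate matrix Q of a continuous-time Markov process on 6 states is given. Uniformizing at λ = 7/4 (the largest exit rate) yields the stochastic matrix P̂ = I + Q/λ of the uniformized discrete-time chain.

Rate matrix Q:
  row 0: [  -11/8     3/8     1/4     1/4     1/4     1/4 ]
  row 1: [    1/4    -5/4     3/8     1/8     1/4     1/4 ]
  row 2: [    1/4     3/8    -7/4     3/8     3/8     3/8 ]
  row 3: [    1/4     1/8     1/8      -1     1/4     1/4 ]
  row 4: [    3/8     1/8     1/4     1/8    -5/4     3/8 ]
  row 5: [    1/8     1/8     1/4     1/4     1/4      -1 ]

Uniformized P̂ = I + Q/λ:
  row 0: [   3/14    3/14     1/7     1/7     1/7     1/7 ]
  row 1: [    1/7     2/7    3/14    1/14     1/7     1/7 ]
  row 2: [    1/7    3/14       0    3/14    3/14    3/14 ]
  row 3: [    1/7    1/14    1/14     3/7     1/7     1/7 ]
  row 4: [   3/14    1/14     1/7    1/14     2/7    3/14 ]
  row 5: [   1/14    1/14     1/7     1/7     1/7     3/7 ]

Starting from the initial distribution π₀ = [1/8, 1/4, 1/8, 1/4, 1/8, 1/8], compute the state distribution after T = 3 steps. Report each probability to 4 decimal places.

t=0: π = [0.1250, 0.2500, 0.1250, 0.2500, 0.1250, 0.1250]
t=1: π = [0.1518, 0.1607, 0.1250, 0.1964, 0.1696, 0.1964]
t=2: π = [0.1518, 0.1454, 0.1224, 0.1843, 0.1760, 0.2200]
t=3: π = [0.1506, 0.1418, 0.1226, 0.1813, 0.1767, 0.2270]

π = [0.1506, 0.1418, 0.1226, 0.1813, 0.1767, 0.2270]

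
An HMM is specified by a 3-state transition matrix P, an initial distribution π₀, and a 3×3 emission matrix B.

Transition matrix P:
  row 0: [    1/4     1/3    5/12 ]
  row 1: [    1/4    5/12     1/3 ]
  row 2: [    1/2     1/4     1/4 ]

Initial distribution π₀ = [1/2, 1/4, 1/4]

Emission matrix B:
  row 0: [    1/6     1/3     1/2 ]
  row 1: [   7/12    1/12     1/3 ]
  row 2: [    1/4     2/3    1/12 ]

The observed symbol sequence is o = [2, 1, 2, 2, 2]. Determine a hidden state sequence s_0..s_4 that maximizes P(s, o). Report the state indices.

path = [0, 2, 0, 0, 0]

t=0: δ = [2.500e-01, 8.333e-02, 2.083e-02]  (obs o_0=2)
t=1: δ = [2.083e-02, 6.944e-03, 6.944e-02]  ψ = [0, 0, 0]  (obs o_1=1)
t=2: δ = [1.736e-02, 5.787e-03, 1.447e-03]  ψ = [2, 2, 2]  (obs o_2=2)
t=3: δ = [2.170e-03, 1.929e-03, 6.028e-04]  ψ = [0, 0, 0]  (obs o_3=2)
t=4: δ = [2.713e-04, 2.679e-04, 7.535e-05]  ψ = [0, 1, 0]  (obs o_4=2)
backtrack: best end state = 0; path = [0, 2, 0, 0, 0]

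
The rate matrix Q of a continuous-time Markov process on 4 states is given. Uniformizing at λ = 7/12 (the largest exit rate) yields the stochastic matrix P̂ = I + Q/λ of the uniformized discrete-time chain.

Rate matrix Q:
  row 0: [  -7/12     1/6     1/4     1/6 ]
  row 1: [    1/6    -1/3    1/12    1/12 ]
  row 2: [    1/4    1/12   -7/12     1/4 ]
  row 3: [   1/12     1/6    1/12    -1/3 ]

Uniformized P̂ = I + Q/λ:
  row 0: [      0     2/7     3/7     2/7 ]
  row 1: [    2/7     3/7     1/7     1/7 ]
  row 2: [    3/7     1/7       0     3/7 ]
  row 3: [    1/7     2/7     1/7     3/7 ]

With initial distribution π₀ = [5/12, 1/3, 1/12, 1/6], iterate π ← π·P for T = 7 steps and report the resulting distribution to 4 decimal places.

t=0: π = [0.4167, 0.3333, 0.0833, 0.1667]
t=1: π = [0.1548, 0.3214, 0.2500, 0.2738]
t=2: π = [0.2381, 0.2959, 0.1514, 0.3146]
t=3: π = [0.1944, 0.3064, 0.1893, 0.3100]
t=4: π = [0.2129, 0.3024, 0.1714, 0.3133]
t=5: π = [0.2046, 0.3044, 0.1792, 0.3117]
t=6: π = [0.2083, 0.3036, 0.1757, 0.3124]
t=7: π = [0.2067, 0.3040, 0.1773, 0.3121]

π = [0.2067, 0.3040, 0.1773, 0.3121]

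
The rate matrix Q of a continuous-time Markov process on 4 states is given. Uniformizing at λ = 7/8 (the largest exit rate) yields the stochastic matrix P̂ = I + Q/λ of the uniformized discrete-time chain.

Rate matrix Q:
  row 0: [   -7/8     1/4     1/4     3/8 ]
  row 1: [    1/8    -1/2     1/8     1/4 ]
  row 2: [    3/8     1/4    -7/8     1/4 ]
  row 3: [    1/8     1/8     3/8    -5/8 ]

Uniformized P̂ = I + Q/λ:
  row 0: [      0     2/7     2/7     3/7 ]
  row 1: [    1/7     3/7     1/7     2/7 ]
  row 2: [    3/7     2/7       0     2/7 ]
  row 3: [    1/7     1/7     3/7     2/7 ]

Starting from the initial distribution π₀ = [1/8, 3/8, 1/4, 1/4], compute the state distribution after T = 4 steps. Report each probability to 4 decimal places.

π = [0.1806, 0.2817, 0.2257, 0.3120]

t=0: π = [0.1250, 0.3750, 0.2500, 0.2500]
t=1: π = [0.1964, 0.3036, 0.1964, 0.3036]
t=2: π = [0.1709, 0.2857, 0.2296, 0.3138]
t=3: π = [0.1840, 0.2817, 0.2241, 0.3101]
t=4: π = [0.1806, 0.2817, 0.2257, 0.3120]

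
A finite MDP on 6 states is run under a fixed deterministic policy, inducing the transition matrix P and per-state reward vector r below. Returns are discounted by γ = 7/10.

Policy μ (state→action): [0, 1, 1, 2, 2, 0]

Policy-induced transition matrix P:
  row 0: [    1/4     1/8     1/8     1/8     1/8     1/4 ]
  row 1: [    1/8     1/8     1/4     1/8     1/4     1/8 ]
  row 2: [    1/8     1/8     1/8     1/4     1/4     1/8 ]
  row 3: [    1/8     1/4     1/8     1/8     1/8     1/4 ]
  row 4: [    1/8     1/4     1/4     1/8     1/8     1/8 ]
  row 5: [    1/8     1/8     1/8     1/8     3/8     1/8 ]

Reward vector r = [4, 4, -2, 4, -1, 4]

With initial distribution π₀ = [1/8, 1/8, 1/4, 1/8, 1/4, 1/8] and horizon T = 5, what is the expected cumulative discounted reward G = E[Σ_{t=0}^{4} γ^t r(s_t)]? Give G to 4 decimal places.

G = 4.6880

t=0: π = [0.1250, 0.1250, 0.2500, 0.1250, 0.2500, 0.1250], E[r] = 1.2500, γ^t·E[r] = 1.250000, running G = 1.250000
t=1: π = [0.1406, 0.1719, 0.1719, 0.1563, 0.2031, 0.1563], E[r] = 1.9531, γ^t·E[r] = 1.367188, running G = 2.617188
t=2: π = [0.1426, 0.1699, 0.1719, 0.1465, 0.2070, 0.1621], E[r] = 1.9336, γ^t·E[r] = 0.947461, running G = 3.564648
t=3: π = [0.1428, 0.1692, 0.1721, 0.1465, 0.2083, 0.1611], E[r] = 1.9260, γ^t·E[r] = 0.660627, running G = 4.225275
t=4: π = [0.1429, 0.1693, 0.1722, 0.1465, 0.2079, 0.1612], E[r] = 1.9272, γ^t·E[r] = 0.462717, running G = 4.687992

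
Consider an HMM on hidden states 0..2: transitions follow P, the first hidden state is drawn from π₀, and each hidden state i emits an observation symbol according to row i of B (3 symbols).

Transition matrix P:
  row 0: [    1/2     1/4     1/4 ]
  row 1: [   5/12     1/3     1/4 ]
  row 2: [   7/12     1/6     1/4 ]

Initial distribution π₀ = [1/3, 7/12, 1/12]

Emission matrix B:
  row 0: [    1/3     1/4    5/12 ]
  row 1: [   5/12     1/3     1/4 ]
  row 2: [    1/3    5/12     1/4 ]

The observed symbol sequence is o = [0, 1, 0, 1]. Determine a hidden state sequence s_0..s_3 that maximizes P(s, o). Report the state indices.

path = [1, 2, 0, 0]

t=0: δ = [1.111e-01, 2.431e-01, 2.778e-02]  (obs o_0=0)
t=1: δ = [2.532e-02, 2.701e-02, 2.532e-02]  ψ = [1, 1, 1]  (obs o_1=1)
t=2: δ = [4.923e-03, 3.751e-03, 2.251e-03]  ψ = [2, 1, 1]  (obs o_2=0)
t=3: δ = [6.154e-04, 4.168e-04, 5.128e-04]  ψ = [0, 1, 0]  (obs o_3=1)
backtrack: best end state = 0; path = [1, 2, 0, 0]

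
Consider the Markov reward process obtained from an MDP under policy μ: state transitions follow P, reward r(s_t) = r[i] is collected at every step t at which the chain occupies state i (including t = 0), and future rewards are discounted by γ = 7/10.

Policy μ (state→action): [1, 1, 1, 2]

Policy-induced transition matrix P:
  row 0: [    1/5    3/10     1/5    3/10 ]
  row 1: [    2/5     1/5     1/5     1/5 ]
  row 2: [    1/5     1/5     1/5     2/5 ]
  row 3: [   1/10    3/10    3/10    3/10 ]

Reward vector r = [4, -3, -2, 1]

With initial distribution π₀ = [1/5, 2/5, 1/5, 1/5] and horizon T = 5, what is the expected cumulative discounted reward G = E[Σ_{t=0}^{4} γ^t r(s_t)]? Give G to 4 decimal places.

G = -0.5275

t=0: π = [0.2000, 0.4000, 0.2000, 0.2000], E[r] = -0.6000, γ^t·E[r] = -0.600000, running G = -0.600000
t=1: π = [0.2600, 0.2400, 0.2200, 0.2800], E[r] = 0.1600, γ^t·E[r] = 0.112000, running G = -0.488000
t=2: π = [0.2200, 0.2540, 0.2280, 0.2980], E[r] = -0.0400, γ^t·E[r] = -0.019600, running G = -0.507600
t=3: π = [0.2210, 0.2518, 0.2298, 0.2974], E[r] = -0.0336, γ^t·E[r] = -0.011525, running G = -0.519125
t=4: π = [0.2206, 0.2518, 0.2297, 0.2978], E[r] = -0.0347, γ^t·E[r] = -0.008336, running G = -0.527461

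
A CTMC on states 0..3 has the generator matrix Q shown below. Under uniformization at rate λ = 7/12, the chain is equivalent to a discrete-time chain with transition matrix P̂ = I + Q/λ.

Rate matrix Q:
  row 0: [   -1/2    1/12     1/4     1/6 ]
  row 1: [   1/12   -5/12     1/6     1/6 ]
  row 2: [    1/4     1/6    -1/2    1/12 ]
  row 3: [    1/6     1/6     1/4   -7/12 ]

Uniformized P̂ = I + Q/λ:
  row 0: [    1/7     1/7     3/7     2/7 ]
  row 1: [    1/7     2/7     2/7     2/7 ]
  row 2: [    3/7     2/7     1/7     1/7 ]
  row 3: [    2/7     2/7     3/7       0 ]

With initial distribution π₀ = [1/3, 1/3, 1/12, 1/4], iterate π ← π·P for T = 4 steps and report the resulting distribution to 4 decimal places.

t=0: π = [0.3333, 0.3333, 0.0833, 0.2500]
t=1: π = [0.2024, 0.2381, 0.3571, 0.2024]
t=2: π = [0.2738, 0.2568, 0.2925, 0.1769]
t=3: π = [0.2517, 0.2466, 0.3083, 0.1934]
t=4: π = [0.2586, 0.2498, 0.3053, 0.1864]

π = [0.2586, 0.2498, 0.3053, 0.1864]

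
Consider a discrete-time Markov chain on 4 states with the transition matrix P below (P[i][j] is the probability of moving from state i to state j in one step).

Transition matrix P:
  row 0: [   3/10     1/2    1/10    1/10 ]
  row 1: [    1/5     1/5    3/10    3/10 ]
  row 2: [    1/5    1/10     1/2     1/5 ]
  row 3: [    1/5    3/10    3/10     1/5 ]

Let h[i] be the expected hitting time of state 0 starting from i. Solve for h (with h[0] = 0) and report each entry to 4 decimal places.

First-step conditioning: h[0] = 0; for i ≠ 0, h[i] = 1 + Σ_k P[i][k]·h[k].
  h[1] = 1 + 1/5·h[1] + 3/10·h[2] + 3/10·h[3]
  h[2] = 1 + 1/10·h[1] + 1/2·h[2] + 1/5·h[3]
  h[3] = 1 + 3/10·h[1] + 3/10·h[2] + 1/5·h[3]
Solving the 3×3 linear system over states ≠ 0 gives exactly h = [0, 5, 5, 5] (h[0] = 0 is the target).

h = [0.0000, 5.0000, 5.0000, 5.0000]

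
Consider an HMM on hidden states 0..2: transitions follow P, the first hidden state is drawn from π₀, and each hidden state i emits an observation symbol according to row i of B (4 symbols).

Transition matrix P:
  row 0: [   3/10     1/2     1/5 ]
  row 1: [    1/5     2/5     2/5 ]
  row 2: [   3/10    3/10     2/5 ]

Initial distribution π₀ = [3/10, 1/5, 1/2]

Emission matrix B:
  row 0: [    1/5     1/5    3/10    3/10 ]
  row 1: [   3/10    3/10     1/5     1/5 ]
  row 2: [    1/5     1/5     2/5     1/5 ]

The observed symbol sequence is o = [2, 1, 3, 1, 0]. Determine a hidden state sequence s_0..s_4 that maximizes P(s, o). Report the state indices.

t=0: δ = [9.000e-02, 4.000e-02, 2.000e-01]  (obs o_0=2)
t=1: δ = [1.200e-02, 1.800e-02, 1.600e-02]  ψ = [2, 2, 2]  (obs o_1=1)
t=2: δ = [1.440e-03, 1.440e-03, 1.440e-03]  ψ = [2, 1, 1]  (obs o_2=3)
t=3: δ = [8.640e-05, 2.160e-04, 1.152e-04]  ψ = [0, 0, 1]  (obs o_3=1)
t=4: δ = [8.640e-06, 2.592e-05, 1.728e-05]  ψ = [1, 1, 1]  (obs o_4=0)
backtrack: best end state = 1; path = [2, 2, 0, 1, 1]

path = [2, 2, 0, 1, 1]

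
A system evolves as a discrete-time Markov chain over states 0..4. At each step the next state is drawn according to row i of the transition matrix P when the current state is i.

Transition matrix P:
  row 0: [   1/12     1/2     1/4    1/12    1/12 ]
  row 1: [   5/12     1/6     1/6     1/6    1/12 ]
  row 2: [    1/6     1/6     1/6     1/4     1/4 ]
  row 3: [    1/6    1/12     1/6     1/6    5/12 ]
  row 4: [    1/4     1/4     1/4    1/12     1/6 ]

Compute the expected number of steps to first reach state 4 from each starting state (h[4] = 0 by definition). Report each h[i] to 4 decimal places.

h = [5.9884, 5.9370, 4.7686, 3.9451, 0.0000]

First-step conditioning: h[4] = 0; for i ≠ 4, h[i] = 1 + Σ_k P[i][k]·h[k].
  h[0] = 1 + 1/12·h[0] + 1/2·h[1] + 1/4·h[2] + 1/12·h[3]
  h[1] = 1 + 5/12·h[0] + 1/6·h[1] + 1/6·h[2] + 1/6·h[3]
  h[2] = 1 + 1/6·h[0] + 1/6·h[1] + 1/6·h[2] + 1/4·h[3]
  h[3] = 1 + 1/6·h[0] + 1/12·h[1] + 1/6·h[2] + 1/6·h[3]
Solving the 4×4 linear system over states ≠ 4 gives exactly h = [27924/4663, 27684/4663, 22236/4663, 18396/4663, 0] (h[4] = 0 is the target).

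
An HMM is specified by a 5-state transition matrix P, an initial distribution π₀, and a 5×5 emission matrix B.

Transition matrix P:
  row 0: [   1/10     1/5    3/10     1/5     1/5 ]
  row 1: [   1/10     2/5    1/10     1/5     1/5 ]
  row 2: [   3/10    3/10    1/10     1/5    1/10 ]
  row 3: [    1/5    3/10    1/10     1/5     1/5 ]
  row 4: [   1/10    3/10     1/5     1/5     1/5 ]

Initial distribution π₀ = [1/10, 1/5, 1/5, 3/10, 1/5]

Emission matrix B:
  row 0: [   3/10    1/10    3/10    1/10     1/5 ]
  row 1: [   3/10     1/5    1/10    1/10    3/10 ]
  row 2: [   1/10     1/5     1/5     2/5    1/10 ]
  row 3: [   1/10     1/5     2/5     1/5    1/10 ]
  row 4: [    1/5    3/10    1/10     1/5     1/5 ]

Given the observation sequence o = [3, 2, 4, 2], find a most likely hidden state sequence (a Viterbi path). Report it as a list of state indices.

path = [2, 3, 1, 3]

t=0: δ = [1.000e-02, 2.000e-02, 8.000e-02, 6.000e-02, 4.000e-02]  (obs o_0=3)
t=1: δ = [7.200e-03, 2.400e-03, 1.600e-03, 6.400e-03, 1.200e-03]  ψ = [2, 2, 2, 2, 3]  (obs o_1=2)
t=2: δ = [2.560e-04, 5.760e-04, 2.160e-04, 1.440e-04, 2.880e-04]  ψ = [3, 3, 0, 0, 0]  (obs o_2=4)
t=3: δ = [1.944e-05, 2.304e-05, 1.536e-05, 4.608e-05, 1.152e-05]  ψ = [2, 1, 0, 1, 1]  (obs o_3=2)
backtrack: best end state = 3; path = [2, 3, 1, 3]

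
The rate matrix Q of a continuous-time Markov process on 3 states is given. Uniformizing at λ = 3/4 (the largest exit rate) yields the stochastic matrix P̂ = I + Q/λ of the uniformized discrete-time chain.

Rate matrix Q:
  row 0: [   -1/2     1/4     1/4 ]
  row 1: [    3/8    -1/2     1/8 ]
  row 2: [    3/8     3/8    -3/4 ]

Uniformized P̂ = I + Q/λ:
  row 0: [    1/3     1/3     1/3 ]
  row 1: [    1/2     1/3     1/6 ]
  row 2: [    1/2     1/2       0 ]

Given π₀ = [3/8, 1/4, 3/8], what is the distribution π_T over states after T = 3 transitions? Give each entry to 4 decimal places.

π = [0.4288, 0.3686, 0.2025]

t=0: π = [0.3750, 0.2500, 0.3750]
t=1: π = [0.4375, 0.3958, 0.1667]
t=2: π = [0.4271, 0.3611, 0.2118]
t=3: π = [0.4288, 0.3686, 0.2025]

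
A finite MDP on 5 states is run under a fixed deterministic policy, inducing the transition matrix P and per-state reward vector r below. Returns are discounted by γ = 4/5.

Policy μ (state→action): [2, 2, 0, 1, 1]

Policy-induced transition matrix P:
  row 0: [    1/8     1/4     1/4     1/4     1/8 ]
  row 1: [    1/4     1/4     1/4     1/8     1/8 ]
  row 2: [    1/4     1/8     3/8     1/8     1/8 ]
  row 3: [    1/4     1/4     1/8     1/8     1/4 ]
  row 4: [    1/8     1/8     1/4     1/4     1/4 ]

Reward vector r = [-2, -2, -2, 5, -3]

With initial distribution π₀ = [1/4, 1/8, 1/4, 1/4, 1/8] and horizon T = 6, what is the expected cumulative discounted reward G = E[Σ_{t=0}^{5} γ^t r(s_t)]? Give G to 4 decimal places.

t=0: π = [0.2500, 0.1250, 0.2500, 0.2500, 0.1250], E[r] = -0.3750, γ^t·E[r] = -0.375000, running G = -0.375000
t=1: π = [0.2031, 0.2031, 0.2500, 0.1719, 0.1719], E[r] = -0.9688, γ^t·E[r] = -0.775000, running G = -1.150000
t=2: π = [0.2031, 0.1973, 0.2598, 0.1719, 0.1680], E[r] = -0.9648, γ^t·E[r] = -0.617500, running G = -1.767500
t=3: π = [0.2036, 0.1965, 0.2610, 0.1714, 0.1675], E[r] = -0.9678, γ^t·E[r] = -0.495500, running G = -2.263000
t=4: π = [0.2036, 0.1964, 0.2612, 0.1714, 0.1674], E[r] = -0.9677, γ^t·E[r] = -0.396350, running G = -2.659350
t=5: π = [0.2036, 0.1964, 0.2612, 0.1714, 0.1673], E[r] = -0.9677, γ^t·E[r] = -0.317110, running G = -2.976460

G = -2.9765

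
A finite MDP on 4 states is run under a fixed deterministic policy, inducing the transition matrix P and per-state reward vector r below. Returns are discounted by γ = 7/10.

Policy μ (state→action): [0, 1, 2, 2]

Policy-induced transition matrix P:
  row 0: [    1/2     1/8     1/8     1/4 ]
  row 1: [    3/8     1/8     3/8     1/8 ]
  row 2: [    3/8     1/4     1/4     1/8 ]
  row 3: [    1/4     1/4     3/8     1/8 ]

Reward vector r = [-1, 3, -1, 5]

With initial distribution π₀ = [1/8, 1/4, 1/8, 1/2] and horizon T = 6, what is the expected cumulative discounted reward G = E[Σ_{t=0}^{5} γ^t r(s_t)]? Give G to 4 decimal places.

t=0: π = [0.1250, 0.2500, 0.1250, 0.5000], E[r] = 3.0000, γ^t·E[r] = 3.000000, running G = 3.000000
t=1: π = [0.3281, 0.2031, 0.3281, 0.1406], E[r] = 0.6563, γ^t·E[r] = 0.459375, running G = 3.459375
t=2: π = [0.3984, 0.1836, 0.2520, 0.1660], E[r] = 0.7305, γ^t·E[r] = 0.357930, running G = 3.817305
t=3: π = [0.4041, 0.1772, 0.2439, 0.1748], E[r] = 0.7578, γ^t·E[r] = 0.259930, running G = 4.077234
t=4: π = [0.4037, 0.1773, 0.2435, 0.1755], E[r] = 0.7624, γ^t·E[r] = 0.183050, running G = 4.260284
t=5: π = [0.4035, 0.1774, 0.2436, 0.1755], E[r] = 0.7622, γ^t·E[r] = 0.128111, running G = 4.388395

G = 4.3884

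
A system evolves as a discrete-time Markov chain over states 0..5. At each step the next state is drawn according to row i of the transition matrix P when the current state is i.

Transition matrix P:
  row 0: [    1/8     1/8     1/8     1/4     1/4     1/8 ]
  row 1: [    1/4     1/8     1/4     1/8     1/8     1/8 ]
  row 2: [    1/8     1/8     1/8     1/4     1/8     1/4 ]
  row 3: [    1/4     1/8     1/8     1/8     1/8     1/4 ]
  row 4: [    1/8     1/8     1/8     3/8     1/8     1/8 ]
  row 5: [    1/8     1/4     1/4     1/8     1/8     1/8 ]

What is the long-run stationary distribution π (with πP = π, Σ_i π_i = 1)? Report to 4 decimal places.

π = [0.1687, 0.1464, 0.1647, 0.2032, 0.1461, 0.1710]

Balance equations π_j = Σ_i π_i·P[i][j]:
  π_0 = 1/8·π_0 + 1/4·π_1 + 1/8·π_2 + 1/4·π_3 + 1/8·π_4 + 1/8·π_5
  π_1 = 1/8·π_0 + 1/8·π_1 + 1/8·π_2 + 1/8·π_3 + 1/8·π_4 + 1/4·π_5
  π_2 = 1/8·π_0 + 1/4·π_1 + 1/8·π_2 + 1/8·π_3 + 1/8·π_4 + 1/4·π_5
  π_3 = 1/4·π_0 + 1/8·π_1 + 1/4·π_2 + 1/8·π_3 + 3/8·π_4 + 1/8·π_5
  π_4 = 1/4·π_0 + 1/8·π_1 + 1/8·π_2 + 1/8·π_3 + 1/8·π_4 + 1/8·π_5
  normalize: π_0 + π_1 + π_2 + π_3 + π_4 + π_5 = 1
Solving the linear system gives exactly π = [97/575, 6144/41975, 6912/41975, 8529/41975, 84/575, 7177/41975].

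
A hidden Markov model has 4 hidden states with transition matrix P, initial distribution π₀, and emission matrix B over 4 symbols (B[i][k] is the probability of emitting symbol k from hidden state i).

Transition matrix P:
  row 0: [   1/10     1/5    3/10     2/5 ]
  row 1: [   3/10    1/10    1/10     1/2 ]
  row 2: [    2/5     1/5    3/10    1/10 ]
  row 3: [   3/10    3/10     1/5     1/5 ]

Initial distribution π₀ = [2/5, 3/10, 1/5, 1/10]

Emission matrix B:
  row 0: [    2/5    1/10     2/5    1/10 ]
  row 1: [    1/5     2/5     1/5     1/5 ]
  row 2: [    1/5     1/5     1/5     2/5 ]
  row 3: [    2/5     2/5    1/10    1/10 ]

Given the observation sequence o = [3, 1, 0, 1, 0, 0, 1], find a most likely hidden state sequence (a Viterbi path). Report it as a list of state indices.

t=0: δ = [4.000e-02, 6.000e-02, 8.000e-02, 1.000e-02]  (obs o_0=3)
t=1: δ = [3.200e-03, 6.400e-03, 4.800e-03, 1.200e-02]  ψ = [2, 2, 2, 1]  (obs o_1=1)
t=2: δ = [1.440e-03, 7.200e-04, 4.800e-04, 1.280e-03]  ψ = [3, 3, 3, 1]  (obs o_2=0)
t=3: δ = [3.840e-05, 1.536e-04, 8.640e-05, 2.304e-04]  ψ = [3, 3, 0, 0]  (obs o_3=1)
t=4: δ = [2.765e-05, 1.382e-05, 9.216e-06, 3.072e-05]  ψ = [3, 3, 3, 1]  (obs o_4=0)
t=5: δ = [3.686e-06, 1.843e-06, 1.659e-06, 4.424e-06]  ψ = [3, 3, 0, 0]  (obs o_5=0)
t=6: δ = [1.327e-07, 5.308e-07, 2.212e-07, 5.898e-07]  ψ = [3, 3, 0, 0]  (obs o_6=1)
backtrack: best end state = 3; path = [2, 1, 3, 1, 3, 0, 3]

path = [2, 1, 3, 1, 3, 0, 3]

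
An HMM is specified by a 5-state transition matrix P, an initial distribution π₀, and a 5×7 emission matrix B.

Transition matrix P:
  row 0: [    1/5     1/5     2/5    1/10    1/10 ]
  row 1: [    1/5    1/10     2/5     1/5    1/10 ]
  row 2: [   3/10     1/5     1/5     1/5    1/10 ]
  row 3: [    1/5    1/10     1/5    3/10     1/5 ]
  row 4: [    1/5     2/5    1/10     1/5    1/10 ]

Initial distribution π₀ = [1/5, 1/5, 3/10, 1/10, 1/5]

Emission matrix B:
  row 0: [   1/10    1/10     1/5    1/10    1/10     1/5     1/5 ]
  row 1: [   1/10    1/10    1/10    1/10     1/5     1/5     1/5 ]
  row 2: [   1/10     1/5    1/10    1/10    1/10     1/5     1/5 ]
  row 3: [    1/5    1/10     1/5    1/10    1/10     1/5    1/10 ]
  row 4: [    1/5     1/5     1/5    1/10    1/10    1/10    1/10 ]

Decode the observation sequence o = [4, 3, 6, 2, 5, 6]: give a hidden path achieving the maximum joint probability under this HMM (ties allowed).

t=0: δ = [2.000e-02, 4.000e-02, 3.000e-02, 1.000e-02, 2.000e-02]  (obs o_0=4)
t=1: δ = [9.000e-04, 8.000e-04, 1.600e-03, 8.000e-04, 4.000e-04]  ψ = [2, 4, 1, 1, 1]  (obs o_1=3)
t=2: δ = [9.600e-05, 6.400e-05, 7.200e-05, 3.200e-05, 1.600e-05]  ψ = [2, 2, 0, 2, 2]  (obs o_2=6)
t=3: δ = [4.320e-06, 1.920e-06, 3.840e-06, 2.880e-06, 1.920e-06]  ψ = [2, 0, 0, 2, 0]  (obs o_3=2)
t=4: δ = [2.304e-07, 1.728e-07, 3.456e-07, 1.728e-07, 5.760e-08]  ψ = [2, 0, 0, 3, 3]  (obs o_4=5)
t=5: δ = [2.074e-08, 1.382e-08, 1.843e-08, 6.912e-09, 3.456e-09]  ψ = [2, 2, 0, 2, 2]  (obs o_5=6)
backtrack: best end state = 0; path = [2, 0, 2, 0, 2, 0]

path = [2, 0, 2, 0, 2, 0]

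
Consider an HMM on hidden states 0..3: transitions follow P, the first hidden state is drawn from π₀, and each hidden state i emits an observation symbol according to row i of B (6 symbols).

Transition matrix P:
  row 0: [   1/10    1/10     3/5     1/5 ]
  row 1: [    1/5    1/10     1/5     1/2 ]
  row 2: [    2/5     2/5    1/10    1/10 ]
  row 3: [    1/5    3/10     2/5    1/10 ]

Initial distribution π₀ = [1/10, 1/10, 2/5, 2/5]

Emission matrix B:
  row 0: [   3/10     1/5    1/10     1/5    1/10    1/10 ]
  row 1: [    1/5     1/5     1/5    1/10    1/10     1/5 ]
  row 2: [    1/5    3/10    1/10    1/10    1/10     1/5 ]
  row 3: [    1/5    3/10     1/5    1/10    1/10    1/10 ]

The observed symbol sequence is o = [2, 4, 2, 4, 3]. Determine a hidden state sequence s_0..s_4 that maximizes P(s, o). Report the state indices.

t=0: δ = [1.000e-02, 2.000e-02, 4.000e-02, 8.000e-02]  (obs o_0=2)
t=1: δ = [1.600e-03, 2.400e-03, 3.200e-03, 1.000e-03]  ψ = [2, 3, 3, 1]  (obs o_1=4)
t=2: δ = [1.280e-04, 2.560e-04, 9.600e-05, 2.400e-04]  ψ = [2, 2, 0, 1]  (obs o_2=2)
t=3: δ = [5.120e-06, 7.200e-06, 9.600e-06, 1.280e-05]  ψ = [1, 3, 3, 1]  (obs o_3=4)
t=4: δ = [7.680e-07, 3.840e-07, 5.120e-07, 3.600e-07]  ψ = [2, 2, 3, 1]  (obs o_4=3)
backtrack: best end state = 0; path = [3, 1, 3, 2, 0]

path = [3, 1, 3, 2, 0]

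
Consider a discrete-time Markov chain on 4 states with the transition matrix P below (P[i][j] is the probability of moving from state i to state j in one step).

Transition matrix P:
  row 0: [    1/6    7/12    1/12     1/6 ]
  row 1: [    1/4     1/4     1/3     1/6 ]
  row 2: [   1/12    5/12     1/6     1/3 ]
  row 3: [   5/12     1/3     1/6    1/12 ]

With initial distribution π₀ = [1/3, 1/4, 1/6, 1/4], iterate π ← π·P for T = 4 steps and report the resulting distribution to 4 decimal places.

t=0: π = [0.3333, 0.2500, 0.1667, 0.2500]
t=1: π = [0.2361, 0.4097, 0.1806, 0.1736]
t=2: π = [0.2292, 0.3733, 0.2153, 0.1823]
t=3: π = [0.2254, 0.3775, 0.2098, 0.1874]
t=4: π = [0.2275, 0.3757, 0.2108, 0.1860]

π = [0.2275, 0.3757, 0.2108, 0.1860]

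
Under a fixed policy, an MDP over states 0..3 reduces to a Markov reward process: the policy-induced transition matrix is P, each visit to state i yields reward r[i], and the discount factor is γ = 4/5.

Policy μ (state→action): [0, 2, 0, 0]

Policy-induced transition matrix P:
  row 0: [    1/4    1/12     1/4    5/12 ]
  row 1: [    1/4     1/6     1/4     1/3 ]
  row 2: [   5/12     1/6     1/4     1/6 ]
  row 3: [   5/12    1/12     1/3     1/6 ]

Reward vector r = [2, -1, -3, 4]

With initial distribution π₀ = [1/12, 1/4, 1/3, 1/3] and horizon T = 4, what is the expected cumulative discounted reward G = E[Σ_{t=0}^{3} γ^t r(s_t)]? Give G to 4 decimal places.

G = 1.7626

t=0: π = [0.0833, 0.2500, 0.3333, 0.3333], E[r] = 0.2500, γ^t·E[r] = 0.250000, running G = 0.250000
t=1: π = [0.3611, 0.1319, 0.2778, 0.2292], E[r] = 0.6736, γ^t·E[r] = 0.538889, running G = 0.788889
t=2: π = [0.3345, 0.1175, 0.2691, 0.2789], E[r] = 0.8600, γ^t·E[r] = 0.550370, running G = 1.339259
t=3: π = [0.3413, 0.1155, 0.2732, 0.2699], E[r] = 0.8269, γ^t·E[r] = 0.423358, running G = 1.762617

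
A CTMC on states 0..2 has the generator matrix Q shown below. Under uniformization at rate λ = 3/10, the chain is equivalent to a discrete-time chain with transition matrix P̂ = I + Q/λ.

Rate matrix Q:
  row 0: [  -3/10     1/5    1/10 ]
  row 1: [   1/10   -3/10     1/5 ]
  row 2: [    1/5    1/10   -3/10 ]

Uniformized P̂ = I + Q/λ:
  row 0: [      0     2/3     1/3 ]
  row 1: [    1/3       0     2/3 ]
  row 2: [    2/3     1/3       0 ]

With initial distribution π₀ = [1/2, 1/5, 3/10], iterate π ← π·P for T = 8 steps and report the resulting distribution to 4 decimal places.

t=0: π = [0.5000, 0.2000, 0.3000]
t=1: π = [0.2667, 0.4333, 0.3000]
t=2: π = [0.3444, 0.2778, 0.3778]
t=3: π = [0.3444, 0.3556, 0.3000]
t=4: π = [0.3185, 0.3296, 0.3519]
t=5: π = [0.3444, 0.3296, 0.3259]
t=6: π = [0.3272, 0.3383, 0.3346]
t=7: π = [0.3358, 0.3296, 0.3346]
t=8: π = [0.3329, 0.3354, 0.3317]

π = [0.3329, 0.3354, 0.3317]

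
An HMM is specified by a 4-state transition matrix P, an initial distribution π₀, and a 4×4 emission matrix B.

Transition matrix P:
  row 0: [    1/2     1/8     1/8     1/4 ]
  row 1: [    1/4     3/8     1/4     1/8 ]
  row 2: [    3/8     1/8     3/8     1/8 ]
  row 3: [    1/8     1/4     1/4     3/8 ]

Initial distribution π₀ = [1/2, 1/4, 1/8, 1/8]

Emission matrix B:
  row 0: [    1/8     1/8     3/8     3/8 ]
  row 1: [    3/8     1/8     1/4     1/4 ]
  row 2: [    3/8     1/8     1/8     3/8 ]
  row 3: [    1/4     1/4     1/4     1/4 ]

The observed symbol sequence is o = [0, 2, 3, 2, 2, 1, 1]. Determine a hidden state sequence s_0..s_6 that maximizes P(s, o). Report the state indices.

t=0: δ = [6.250e-02, 9.375e-02, 4.688e-02, 3.125e-02]  (obs o_0=0)
t=1: δ = [1.172e-02, 8.789e-03, 2.930e-03, 3.906e-03]  ψ = [0, 1, 1, 0]  (obs o_1=2)
t=2: δ = [2.197e-03, 8.240e-04, 8.240e-04, 7.324e-04]  ψ = [0, 1, 1, 0]  (obs o_2=3)
t=3: δ = [4.120e-04, 7.725e-05, 3.862e-05, 1.373e-04]  ψ = [0, 1, 2, 0]  (obs o_3=2)
t=4: δ = [7.725e-05, 1.287e-05, 6.437e-06, 2.575e-05]  ψ = [0, 0, 0, 0]  (obs o_4=2)
t=5: δ = [4.828e-06, 1.207e-06, 1.207e-06, 4.828e-06]  ψ = [0, 0, 0, 0]  (obs o_5=1)
t=6: δ = [3.017e-07, 1.509e-07, 1.509e-07, 4.526e-07]  ψ = [0, 3, 3, 3]  (obs o_6=1)
backtrack: best end state = 3; path = [0, 0, 0, 0, 0, 3, 3]

path = [0, 0, 0, 0, 0, 3, 3]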